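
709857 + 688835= 1398692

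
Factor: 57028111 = 7^2*73^1*107^1*149^1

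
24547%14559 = 9988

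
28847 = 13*2219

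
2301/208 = 11  +  1/16 =11.06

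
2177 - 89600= - 87423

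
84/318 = 14/53 = 0.26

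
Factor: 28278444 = 2^2*3^1*103^1* 137^1*167^1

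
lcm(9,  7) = 63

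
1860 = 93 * 20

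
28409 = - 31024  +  59433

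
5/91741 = 5/91741 = 0.00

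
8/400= 1/50 = 0.02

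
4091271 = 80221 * 51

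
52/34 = 1+ 9/17 = 1.53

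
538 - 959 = -421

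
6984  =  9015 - 2031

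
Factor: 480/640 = 2^( - 2 )*3^1 =3/4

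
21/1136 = 21/1136 = 0.02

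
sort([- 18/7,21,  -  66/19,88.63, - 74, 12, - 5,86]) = [ - 74, - 5 ,-66/19,- 18/7,12, 21,86,88.63]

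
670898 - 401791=269107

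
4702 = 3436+1266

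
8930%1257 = 131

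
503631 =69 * 7299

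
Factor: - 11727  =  -3^2*1303^1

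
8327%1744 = 1351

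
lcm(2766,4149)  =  8298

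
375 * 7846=2942250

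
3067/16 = 191 + 11/16 = 191.69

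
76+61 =137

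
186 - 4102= - 3916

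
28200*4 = 112800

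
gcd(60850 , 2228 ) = 2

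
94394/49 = 1926+20/49 = 1926.41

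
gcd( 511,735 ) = 7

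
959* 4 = 3836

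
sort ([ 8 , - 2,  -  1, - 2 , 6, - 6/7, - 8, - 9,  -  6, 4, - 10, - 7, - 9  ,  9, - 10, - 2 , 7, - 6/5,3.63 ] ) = [ - 10, - 10,-9,  -  9, -8,-7 , - 6, - 2, - 2,  -  2, - 6/5 , - 1 , - 6/7,  3.63,4,6, 7 , 8,9 ]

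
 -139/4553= - 1 + 4414/4553 = -  0.03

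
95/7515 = 19/1503 = 0.01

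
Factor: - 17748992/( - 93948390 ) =2^9*3^(-3)*5^( - 1)*17333^1*  347957^(-1 )= 8874496/46974195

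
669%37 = 3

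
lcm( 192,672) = 1344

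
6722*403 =2708966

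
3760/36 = 104 + 4/9 =104.44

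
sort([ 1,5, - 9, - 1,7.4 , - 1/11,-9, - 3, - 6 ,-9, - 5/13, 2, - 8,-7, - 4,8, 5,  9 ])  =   [-9,  -  9, - 9,-8,- 7, - 6,-4,  -  3 , - 1,- 5/13, - 1/11, 1, 2, 5, 5, 7.4,8, 9]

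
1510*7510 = 11340100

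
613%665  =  613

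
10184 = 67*152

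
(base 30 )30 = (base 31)2S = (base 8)132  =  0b1011010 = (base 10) 90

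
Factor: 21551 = 23^1* 937^1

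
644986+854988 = 1499974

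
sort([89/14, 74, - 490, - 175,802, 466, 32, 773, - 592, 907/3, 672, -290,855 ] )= [  -  592, - 490, - 290, - 175 , 89/14, 32,74, 907/3, 466 , 672, 773, 802,855]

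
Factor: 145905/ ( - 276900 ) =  -2^( - 2)*5^ ( - 1) * 13^(-1)*137^1=   - 137/260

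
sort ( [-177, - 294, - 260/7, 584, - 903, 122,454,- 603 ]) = [ - 903, - 603,  -  294, - 177, - 260/7, 122, 454, 584]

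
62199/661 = 94 + 65/661  =  94.10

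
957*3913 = 3744741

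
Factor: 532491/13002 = 901/22 = 2^(- 1)*11^( - 1 )  *17^1*53^1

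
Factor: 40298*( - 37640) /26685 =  - 2^4* 3^(-2 )*593^( - 1)*941^1*20149^1 = - 303363344/5337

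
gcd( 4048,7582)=2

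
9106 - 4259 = 4847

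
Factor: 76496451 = 3^1*19^1*149^1*9007^1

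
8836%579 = 151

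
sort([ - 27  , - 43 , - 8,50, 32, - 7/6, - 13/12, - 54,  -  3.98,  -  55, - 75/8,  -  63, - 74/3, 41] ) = [ - 63,-55,- 54 , - 43, - 27, - 74/3, - 75/8,  -  8,-3.98 , - 7/6, -13/12, 32, 41, 50 ]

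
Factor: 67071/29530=2^( - 1) * 3^1*5^( - 1 )*79^1*283^1  *2953^ ( - 1 )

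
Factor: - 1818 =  - 2^1*3^2*101^1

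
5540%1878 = 1784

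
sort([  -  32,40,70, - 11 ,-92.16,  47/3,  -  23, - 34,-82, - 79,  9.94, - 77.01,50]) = [ - 92.16, - 82,  -  79, - 77.01, - 34, - 32, - 23,  -  11 , 9.94,47/3, 40,  50, 70 ]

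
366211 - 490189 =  - 123978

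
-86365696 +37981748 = -48383948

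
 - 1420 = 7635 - 9055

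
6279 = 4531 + 1748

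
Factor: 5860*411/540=3^ (-2)*137^1*293^1 = 40141/9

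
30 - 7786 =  - 7756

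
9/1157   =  9/1157 = 0.01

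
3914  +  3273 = 7187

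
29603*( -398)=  - 11781994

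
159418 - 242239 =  - 82821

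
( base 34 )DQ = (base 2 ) 111010100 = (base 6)2100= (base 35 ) dd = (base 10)468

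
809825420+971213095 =1781038515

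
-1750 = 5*( - 350) 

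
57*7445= 424365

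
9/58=9/58 = 0.16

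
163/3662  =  163/3662=0.04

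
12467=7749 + 4718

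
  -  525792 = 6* (-87632) 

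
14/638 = 7/319 = 0.02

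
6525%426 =135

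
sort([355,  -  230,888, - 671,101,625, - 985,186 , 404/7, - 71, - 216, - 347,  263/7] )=[ - 985, - 671, -347, - 230, - 216 ,  -  71, 263/7,404/7,101,186,355, 625, 888 ] 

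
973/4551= 973/4551 = 0.21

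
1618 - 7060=-5442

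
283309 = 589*481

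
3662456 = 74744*49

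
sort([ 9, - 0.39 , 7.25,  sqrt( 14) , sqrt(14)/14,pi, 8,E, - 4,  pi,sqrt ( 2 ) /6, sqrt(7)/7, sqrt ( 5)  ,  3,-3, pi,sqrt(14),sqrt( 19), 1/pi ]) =[  -  4, - 3, - 0.39 , sqrt( 2 ) /6,sqrt( 14)/14,1/pi, sqrt( 7)/7, sqrt( 5),E, 3,pi , pi,pi,  sqrt(14), sqrt(14),sqrt( 19), 7.25,8,9] 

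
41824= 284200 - 242376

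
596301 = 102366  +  493935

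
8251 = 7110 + 1141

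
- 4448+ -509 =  - 4957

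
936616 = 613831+322785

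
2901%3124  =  2901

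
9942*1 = 9942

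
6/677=6/677 =0.01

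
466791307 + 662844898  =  1129636205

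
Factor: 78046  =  2^1*39023^1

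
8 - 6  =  2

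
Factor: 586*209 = 122474 = 2^1*11^1*19^1*293^1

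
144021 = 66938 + 77083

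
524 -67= 457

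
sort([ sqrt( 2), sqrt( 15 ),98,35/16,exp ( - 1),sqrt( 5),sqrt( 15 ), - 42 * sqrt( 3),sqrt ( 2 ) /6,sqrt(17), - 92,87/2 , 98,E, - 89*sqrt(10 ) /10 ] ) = [ - 92, - 42*sqrt( 3 ),-89*sqrt( 10 )/10 , sqrt( 2)/6 , exp(-1),sqrt( 2),35/16, sqrt(5), E, sqrt (15),  sqrt(15),sqrt( 17 ),87/2,98, 98 ]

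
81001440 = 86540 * 936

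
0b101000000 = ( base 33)9n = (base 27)BN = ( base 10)320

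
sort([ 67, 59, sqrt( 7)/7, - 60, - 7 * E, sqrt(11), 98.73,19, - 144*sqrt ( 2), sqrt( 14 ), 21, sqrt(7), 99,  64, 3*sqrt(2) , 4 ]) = [ - 144*sqrt( 2 ), - 60, - 7*E, sqrt ( 7)/7, sqrt( 7), sqrt(11), sqrt (14), 4 , 3*sqrt (2),19,21, 59, 64, 67, 98.73, 99 ]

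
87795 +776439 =864234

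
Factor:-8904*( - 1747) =2^3 * 3^1*7^1 * 53^1*1747^1=15555288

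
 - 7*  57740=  - 404180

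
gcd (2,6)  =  2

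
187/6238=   187/6238 = 0.03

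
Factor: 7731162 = 2^1*3^2*429509^1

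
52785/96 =17595/32 =549.84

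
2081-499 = 1582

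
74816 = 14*5344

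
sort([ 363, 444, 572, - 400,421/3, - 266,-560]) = [ - 560, - 400, - 266, 421/3 , 363,444, 572 ] 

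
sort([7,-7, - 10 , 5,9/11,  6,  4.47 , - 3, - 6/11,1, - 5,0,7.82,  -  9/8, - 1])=[ - 10,  -  7, - 5 , - 3, - 9/8, - 1 , - 6/11,0,9/11,1 , 4.47,5 , 6,7, 7.82 ] 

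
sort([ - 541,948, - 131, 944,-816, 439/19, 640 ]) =[ - 816, - 541 , - 131,439/19,640, 944,948 ] 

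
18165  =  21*865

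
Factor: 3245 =5^1*11^1*59^1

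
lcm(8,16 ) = 16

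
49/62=49/62 = 0.79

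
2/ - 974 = -1 + 486/487= - 0.00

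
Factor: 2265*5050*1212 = 2^3*3^2*5^3*101^2*151^1 = 13863159000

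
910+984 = 1894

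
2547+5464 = 8011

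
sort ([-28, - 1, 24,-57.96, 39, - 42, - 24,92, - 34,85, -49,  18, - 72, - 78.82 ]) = [ - 78.82, - 72, - 57.96,  -  49, - 42, - 34, - 28, - 24,  -  1, 18, 24, 39, 85, 92 ]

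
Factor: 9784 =2^3*1223^1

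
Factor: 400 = 2^4*5^2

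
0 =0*5617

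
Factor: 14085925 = 5^2*7^1*80491^1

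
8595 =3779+4816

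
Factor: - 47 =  - 47^1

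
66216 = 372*178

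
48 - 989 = - 941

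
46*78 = 3588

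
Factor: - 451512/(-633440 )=2^( - 2)*3^2*5^( - 1)*37^( - 1 )*107^( - 1)*6271^1 = 56439/79180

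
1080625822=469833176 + 610792646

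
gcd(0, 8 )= 8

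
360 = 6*60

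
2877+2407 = 5284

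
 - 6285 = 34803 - 41088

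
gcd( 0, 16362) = 16362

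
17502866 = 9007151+8495715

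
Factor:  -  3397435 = -5^1*679487^1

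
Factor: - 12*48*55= - 2^6 * 3^2 * 5^1*11^1 = -31680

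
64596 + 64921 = 129517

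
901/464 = 901/464 = 1.94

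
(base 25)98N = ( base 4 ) 1123120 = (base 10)5848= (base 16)16d8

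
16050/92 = 8025/46 = 174.46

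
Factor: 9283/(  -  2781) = - 3^(  -  3)*103^(  -  1)*9283^1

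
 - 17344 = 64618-81962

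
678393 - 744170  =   -65777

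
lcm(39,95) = 3705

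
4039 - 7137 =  - 3098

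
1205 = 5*241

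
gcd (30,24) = 6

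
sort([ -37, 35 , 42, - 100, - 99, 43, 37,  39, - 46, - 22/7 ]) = [ - 100, - 99, - 46, - 37,-22/7, 35, 37,39,42, 43]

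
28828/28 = 1029+4/7 = 1029.57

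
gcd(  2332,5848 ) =4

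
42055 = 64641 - 22586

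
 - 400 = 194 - 594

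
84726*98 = 8303148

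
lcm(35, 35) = 35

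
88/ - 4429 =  - 88/4429=- 0.02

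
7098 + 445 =7543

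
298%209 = 89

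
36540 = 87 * 420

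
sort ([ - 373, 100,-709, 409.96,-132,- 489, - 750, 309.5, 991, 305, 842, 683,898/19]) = [ - 750, - 709, - 489, - 373, - 132, 898/19,100, 305,  309.5, 409.96, 683,842, 991]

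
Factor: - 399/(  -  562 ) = 2^( - 1)*3^1*7^1 *19^1*281^( - 1) 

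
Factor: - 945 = - 3^3*5^1*7^1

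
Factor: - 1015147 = -7^1*145021^1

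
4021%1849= 323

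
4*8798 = 35192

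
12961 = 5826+7135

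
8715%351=291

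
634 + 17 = 651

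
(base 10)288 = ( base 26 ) B2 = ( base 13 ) 192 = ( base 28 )A8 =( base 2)100100000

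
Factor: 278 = 2^1*139^1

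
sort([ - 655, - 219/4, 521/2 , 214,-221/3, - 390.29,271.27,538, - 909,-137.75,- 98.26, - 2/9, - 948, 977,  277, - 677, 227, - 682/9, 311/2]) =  [ - 948, - 909, - 677, - 655, - 390.29, - 137.75, - 98.26, - 682/9, - 221/3, - 219/4, - 2/9,311/2, 214,  227, 521/2,271.27, 277, 538 , 977]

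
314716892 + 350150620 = 664867512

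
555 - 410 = 145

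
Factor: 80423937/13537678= 7311267/1230698=2^( - 1 )*3^2 * 7^( - 1 )*17^( - 1 )*5171^(-1)*812363^1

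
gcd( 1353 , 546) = 3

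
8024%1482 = 614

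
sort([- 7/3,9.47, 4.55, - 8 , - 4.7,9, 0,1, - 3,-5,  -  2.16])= [-8, - 5,-4.7, - 3, - 7/3,-2.16 , 0, 1 , 4.55, 9, 9.47]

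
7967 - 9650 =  - 1683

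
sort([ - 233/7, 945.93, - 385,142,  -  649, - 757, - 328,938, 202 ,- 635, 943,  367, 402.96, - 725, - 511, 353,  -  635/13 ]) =[-757, - 725,-649, - 635,  -  511, - 385, - 328, - 635/13, - 233/7,142,202, 353, 367 , 402.96,938, 943, 945.93]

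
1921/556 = 3 + 253/556 = 3.46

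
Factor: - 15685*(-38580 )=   2^2*3^1*5^2*  643^1*3137^1 = 605127300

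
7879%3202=1475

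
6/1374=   1/229 = 0.00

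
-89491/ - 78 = 1147+25/78 = 1147.32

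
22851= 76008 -53157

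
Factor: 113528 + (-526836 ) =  - 413308 = -2^2 * 7^1*29^1*509^1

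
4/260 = 1/65 = 0.02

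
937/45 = 20 + 37/45=20.82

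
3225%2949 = 276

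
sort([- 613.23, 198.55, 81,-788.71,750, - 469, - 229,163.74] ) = [ - 788.71,-613.23, - 469, - 229, 81,163.74, 198.55,750 ]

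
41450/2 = 20725 = 20725.00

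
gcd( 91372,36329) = 1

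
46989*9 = 422901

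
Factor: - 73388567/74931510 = - 2^( - 1)*  3^( - 1) * 5^(- 1 )*7^1 * 151^1*491^( - 1 ) * 5087^( - 1)*69431^1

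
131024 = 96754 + 34270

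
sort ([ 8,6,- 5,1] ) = [ - 5, 1 , 6,8] 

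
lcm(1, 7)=7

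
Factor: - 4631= - 11^1  *  421^1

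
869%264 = 77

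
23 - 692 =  - 669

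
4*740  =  2960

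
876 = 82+794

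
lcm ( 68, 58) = 1972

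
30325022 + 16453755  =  46778777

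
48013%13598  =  7219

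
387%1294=387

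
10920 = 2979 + 7941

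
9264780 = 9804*945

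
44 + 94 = 138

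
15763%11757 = 4006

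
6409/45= 6409/45 = 142.42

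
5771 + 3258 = 9029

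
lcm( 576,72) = 576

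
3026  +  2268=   5294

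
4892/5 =978 + 2/5 = 978.40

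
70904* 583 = 41337032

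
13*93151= 1210963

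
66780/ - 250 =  - 268 + 22/25=- 267.12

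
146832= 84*1748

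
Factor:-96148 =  - 2^2*13^1*43^2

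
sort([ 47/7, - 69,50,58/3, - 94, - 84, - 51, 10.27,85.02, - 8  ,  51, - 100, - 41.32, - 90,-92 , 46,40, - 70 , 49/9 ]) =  [  -  100, - 94, - 92, - 90, - 84, - 70 , - 69, - 51 , - 41.32 , - 8,49/9, 47/7,10.27,58/3, 40,46, 50 , 51, 85.02 ] 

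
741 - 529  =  212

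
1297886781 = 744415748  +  553471033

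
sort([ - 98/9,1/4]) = [-98/9,1/4]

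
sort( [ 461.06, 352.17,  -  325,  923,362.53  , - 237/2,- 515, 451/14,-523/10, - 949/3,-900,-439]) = [ - 900, - 515 ,-439 , - 325,-949/3,  -  237/2, - 523/10, 451/14 , 352.17, 362.53, 461.06, 923]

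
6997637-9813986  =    -  2816349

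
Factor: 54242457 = 3^1 * 193^1*93683^1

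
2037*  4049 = 8247813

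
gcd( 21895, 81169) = 1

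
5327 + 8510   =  13837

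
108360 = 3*36120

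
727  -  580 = 147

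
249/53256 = 83/17752 = 0.00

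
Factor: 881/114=2^( - 1)*3^( - 1 )*19^( - 1 )*881^1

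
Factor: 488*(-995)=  - 485560 = -2^3*5^1  *61^1*199^1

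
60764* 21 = 1276044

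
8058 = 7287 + 771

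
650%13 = 0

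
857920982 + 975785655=1833706637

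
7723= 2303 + 5420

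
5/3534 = 5/3534=0.00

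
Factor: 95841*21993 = 2107831113 = 3^3 *23^1*463^1 * 7331^1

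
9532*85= 810220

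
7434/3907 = 7434/3907 = 1.90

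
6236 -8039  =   - 1803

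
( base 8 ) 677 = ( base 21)106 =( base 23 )ja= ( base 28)fr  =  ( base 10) 447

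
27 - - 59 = 86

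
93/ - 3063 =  - 1 + 990/1021 = - 0.03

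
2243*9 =20187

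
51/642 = 17/214 = 0.08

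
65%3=2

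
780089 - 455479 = 324610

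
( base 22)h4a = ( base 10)8326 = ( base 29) 9Q3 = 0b10000010000110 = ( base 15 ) 2701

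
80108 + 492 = 80600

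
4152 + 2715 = 6867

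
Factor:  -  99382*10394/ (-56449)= 2^2*17^1*19^(-1 )*37^1*79^1*2971^(  -  1)*5197^1 = 1032976508/56449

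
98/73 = 1 + 25/73= 1.34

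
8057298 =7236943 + 820355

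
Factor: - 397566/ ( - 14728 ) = 198783/7364 = 2^ ( - 2 ) * 3^2 * 7^( - 1) * 13^1*263^ ( - 1) * 1699^1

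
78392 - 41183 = 37209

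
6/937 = 6/937 = 0.01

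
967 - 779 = 188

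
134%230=134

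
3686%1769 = 148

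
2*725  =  1450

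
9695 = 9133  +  562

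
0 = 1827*0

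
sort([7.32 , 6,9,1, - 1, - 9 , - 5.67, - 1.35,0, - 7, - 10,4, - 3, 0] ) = [  -  10,  -  9, - 7,  -  5.67,-3, - 1.35 , - 1,0,  0, 1,4,6 , 7.32, 9] 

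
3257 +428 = 3685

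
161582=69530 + 92052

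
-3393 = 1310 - 4703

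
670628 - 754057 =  - 83429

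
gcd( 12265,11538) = 1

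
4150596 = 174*23854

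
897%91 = 78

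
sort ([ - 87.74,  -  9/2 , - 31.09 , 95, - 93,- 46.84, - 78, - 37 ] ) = [  -  93, - 87.74, - 78,  -  46.84, - 37, - 31.09, - 9/2,95]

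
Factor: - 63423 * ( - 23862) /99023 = 2^1*3^8*29^1*41^1*97^1* 99023^( - 1) = 1513399626/99023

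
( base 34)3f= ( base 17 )6f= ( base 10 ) 117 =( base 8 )165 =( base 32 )3l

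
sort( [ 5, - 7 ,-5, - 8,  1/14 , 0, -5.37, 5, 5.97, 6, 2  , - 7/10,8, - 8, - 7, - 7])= [-8,-8, - 7, - 7 , - 7, -5.37, - 5, - 7/10,0,1/14,2  ,  5,5, 5.97, 6, 8] 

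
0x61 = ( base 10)97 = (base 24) 41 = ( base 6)241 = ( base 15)67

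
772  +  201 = 973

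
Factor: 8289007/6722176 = 2^(-7 )*1277^1*6491^1*52517^ ( - 1)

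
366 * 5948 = 2176968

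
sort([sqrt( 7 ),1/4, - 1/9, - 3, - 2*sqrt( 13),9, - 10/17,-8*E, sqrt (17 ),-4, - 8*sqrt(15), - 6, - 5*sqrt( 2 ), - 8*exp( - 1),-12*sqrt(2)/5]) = [ -8*sqrt(15 ), - 8*E,-2 * sqrt( 13), - 5*sqrt(2 ), - 6  , - 4, - 12*sqrt( 2)/5, - 3, - 8* exp( - 1 ), - 10/17,  -  1/9, 1/4,sqrt( 7 ),sqrt ( 17), 9]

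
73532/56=1313  +  1/14=1313.07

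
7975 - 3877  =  4098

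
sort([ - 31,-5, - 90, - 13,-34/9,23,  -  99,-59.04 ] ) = [  -  99,- 90,-59.04  , - 31,  -  13, - 5 ,-34/9, 23] 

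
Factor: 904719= 3^1* 97^1*3109^1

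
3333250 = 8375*398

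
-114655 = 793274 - 907929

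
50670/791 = 64 + 46/791  =  64.06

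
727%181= 3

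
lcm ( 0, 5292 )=0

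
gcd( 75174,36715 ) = 1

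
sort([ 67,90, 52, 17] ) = [17 , 52,  67, 90 ]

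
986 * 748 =737528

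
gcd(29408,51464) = 7352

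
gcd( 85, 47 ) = 1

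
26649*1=26649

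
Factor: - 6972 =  - 2^2*3^1*7^1 * 83^1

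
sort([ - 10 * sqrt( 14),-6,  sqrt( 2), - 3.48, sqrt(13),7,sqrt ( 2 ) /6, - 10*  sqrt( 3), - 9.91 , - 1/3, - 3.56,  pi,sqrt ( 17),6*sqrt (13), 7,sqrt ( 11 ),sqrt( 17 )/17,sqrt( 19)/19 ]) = [ - 10*sqrt( 14 ),-10*sqrt ( 3),-9.91, - 6,- 3.56, - 3.48, - 1/3,sqrt(19)/19,sqrt(2)/6, sqrt (17)/17, sqrt ( 2),pi, sqrt( 11 ),sqrt ( 13), sqrt(17),7,7, 6*sqrt( 13)] 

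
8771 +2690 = 11461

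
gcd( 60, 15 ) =15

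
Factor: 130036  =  2^2*19^1 *29^1*59^1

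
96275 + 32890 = 129165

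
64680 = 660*98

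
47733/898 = 53 + 139/898 = 53.15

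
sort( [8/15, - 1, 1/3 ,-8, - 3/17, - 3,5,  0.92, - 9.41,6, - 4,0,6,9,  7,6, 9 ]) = [ - 9.41,-8, - 4,  -  3, - 1,-3/17, 0,1/3,8/15,0.92,5, 6 , 6,6,7, 9, 9 ]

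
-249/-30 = 83/10 = 8.30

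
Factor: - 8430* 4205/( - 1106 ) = 17724075/553 = 3^1 * 5^2*7^( - 1)*29^2*79^( - 1 )*281^1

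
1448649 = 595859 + 852790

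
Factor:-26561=  -  26561^1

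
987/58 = 987/58 = 17.02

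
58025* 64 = 3713600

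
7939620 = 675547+7264073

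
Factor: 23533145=5^1 * 631^1 * 7459^1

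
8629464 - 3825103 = 4804361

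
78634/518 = 151 + 208/259 = 151.80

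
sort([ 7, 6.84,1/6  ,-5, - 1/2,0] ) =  [-5,-1/2 , 0,  1/6, 6.84, 7]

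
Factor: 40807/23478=2^( - 1 )*3^(- 1 )*7^( - 1)*73^1 = 73/42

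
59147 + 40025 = 99172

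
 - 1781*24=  - 42744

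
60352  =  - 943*( - 64)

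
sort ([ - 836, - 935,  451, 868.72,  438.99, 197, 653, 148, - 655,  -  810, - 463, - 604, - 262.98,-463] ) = [ - 935, - 836, - 810,- 655,-604, - 463, - 463, - 262.98, 148, 197, 438.99, 451, 653 , 868.72]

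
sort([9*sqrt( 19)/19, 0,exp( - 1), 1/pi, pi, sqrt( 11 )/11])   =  [ 0,sqrt (11)/11, 1/pi , exp( - 1 ),9 * sqrt( 19) /19,pi]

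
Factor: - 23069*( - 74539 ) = 17^1*23^1  *  59^1*131^1*569^1 = 1719540191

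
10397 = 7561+2836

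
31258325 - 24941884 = 6316441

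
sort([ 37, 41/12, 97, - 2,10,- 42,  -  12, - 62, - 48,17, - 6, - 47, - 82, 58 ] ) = [  -  82,  -  62, - 48,  -  47,  -  42, - 12, - 6,-2,41/12,10, 17,37,58,97 ] 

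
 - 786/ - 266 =393/133 = 2.95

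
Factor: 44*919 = 40436 = 2^2*11^1*919^1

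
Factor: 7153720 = 2^3*5^1*7^1 * 29^1*881^1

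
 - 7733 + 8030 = 297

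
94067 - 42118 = 51949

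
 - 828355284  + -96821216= - 925176500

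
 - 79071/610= - 79071/610 = - 129.62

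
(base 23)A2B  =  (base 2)1010011100011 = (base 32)573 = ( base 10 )5347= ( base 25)8dm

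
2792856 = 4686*596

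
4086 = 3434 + 652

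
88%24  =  16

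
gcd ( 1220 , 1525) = 305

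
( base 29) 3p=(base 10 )112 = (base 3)11011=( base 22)52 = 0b1110000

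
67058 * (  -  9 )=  - 603522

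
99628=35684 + 63944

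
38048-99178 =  - 61130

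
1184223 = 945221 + 239002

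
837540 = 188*4455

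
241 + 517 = 758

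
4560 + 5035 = 9595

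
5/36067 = 5/36067 =0.00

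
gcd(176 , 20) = 4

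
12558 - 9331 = 3227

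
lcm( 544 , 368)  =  12512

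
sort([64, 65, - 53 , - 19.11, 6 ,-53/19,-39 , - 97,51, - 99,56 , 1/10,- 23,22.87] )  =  [ -99, - 97 , - 53, - 39, - 23, - 19.11, - 53/19, 1/10,  6, 22.87,  51, 56, 64, 65]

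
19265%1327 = 687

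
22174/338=11087/169  =  65.60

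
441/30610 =441/30610= 0.01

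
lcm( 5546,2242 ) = 105374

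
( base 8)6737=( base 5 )103201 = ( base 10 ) 3551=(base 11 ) 2739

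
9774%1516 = 678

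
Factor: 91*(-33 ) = -3003 = - 3^1*7^1* 11^1*13^1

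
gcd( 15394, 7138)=86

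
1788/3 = 596 = 596.00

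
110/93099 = 110/93099 = 0.00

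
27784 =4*6946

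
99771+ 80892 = 180663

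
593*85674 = 50804682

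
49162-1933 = 47229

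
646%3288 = 646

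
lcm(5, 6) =30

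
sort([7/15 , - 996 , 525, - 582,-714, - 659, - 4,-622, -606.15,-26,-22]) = [ - 996, - 714, - 659, - 622, - 606.15, - 582, -26, - 22,  -  4,7/15,525 ]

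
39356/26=19678/13= 1513.69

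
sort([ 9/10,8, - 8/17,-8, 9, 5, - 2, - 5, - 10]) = [-10 , - 8,-5,-2, - 8/17,9/10, 5, 8, 9]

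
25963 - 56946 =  - 30983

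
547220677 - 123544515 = 423676162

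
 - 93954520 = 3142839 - 97097359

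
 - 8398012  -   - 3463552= -4934460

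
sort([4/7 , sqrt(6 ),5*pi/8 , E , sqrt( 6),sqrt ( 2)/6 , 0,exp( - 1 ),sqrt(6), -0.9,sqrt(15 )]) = [ - 0.9, 0,  sqrt( 2)/6, exp( - 1 )  ,  4/7,5*pi/8,sqrt (6), sqrt( 6),sqrt( 6 ), E,sqrt( 15) ] 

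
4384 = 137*32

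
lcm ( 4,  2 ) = 4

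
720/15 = 48 = 48.00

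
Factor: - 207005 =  - 5^1*19^1*2179^1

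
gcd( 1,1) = 1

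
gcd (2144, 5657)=1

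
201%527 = 201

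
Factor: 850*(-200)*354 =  -60180000 = - 2^5*3^1*5^4 * 17^1 * 59^1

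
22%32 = 22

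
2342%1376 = 966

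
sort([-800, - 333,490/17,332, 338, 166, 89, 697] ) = [ - 800,  -  333, 490/17,89, 166,  332,338, 697] 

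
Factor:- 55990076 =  - 2^2*13997519^1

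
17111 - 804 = 16307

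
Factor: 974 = 2^1 * 487^1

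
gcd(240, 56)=8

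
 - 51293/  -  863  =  51293/863=59.44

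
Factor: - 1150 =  - 2^1*5^2* 23^1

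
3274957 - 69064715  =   - 65789758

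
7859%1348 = 1119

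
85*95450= 8113250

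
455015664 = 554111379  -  99095715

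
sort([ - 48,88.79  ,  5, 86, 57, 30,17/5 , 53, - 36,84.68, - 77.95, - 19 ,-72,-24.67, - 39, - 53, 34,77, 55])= [ - 77.95, - 72, - 53, - 48, - 39, - 36, - 24.67 ,  -  19  ,  17/5,5,30,  34, 53,55,  57,77, 84.68, 86, 88.79]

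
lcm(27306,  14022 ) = 518814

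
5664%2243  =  1178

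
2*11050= 22100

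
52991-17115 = 35876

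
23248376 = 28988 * 802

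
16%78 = 16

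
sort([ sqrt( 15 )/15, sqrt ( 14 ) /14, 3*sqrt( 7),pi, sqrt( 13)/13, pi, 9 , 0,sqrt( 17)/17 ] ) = [ 0, sqrt (17)/17,sqrt (15 ) /15,sqrt( 14 )/14,  sqrt (13)/13,pi,pi,3*sqrt( 7)  ,  9]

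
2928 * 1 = 2928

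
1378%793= 585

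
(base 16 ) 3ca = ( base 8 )1712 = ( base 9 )1287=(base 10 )970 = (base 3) 1022221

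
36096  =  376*96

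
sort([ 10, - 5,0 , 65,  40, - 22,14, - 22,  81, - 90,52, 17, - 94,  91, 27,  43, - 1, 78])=[ - 94, - 90, - 22,  -  22, - 5,- 1,  0,  10,  14, 17,  27, 40,  43,52,65,  78,81, 91]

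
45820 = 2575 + 43245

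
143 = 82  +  61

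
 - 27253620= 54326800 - 81580420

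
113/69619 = 113/69619 = 0.00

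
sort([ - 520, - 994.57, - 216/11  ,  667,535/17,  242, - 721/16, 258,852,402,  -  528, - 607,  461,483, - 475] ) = [ - 994.57, - 607, - 528,-520, - 475, - 721/16, - 216/11,  535/17,  242,258, 402, 461, 483, 667, 852] 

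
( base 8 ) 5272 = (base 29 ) 37k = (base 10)2746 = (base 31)2QI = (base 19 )7BA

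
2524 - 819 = 1705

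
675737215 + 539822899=1215560114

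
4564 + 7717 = 12281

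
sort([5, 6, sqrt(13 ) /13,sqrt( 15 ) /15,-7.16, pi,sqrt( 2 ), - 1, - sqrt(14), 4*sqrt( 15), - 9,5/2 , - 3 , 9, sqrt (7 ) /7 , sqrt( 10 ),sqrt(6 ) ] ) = [ - 9, - 7.16  , -sqrt( 14 ), - 3, - 1,sqrt( 15 )/15,sqrt( 13) /13,sqrt(7) /7,sqrt( 2), sqrt(6), 5/2, pi,sqrt(10 ),5,6 , 9,4*sqrt( 15) ] 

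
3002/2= 1501 = 1501.00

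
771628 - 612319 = 159309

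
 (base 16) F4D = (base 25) 66h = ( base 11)2a41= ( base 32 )3qd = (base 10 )3917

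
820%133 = 22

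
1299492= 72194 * 18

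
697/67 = 10 + 27/67  =  10.40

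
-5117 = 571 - 5688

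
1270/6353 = 1270/6353 = 0.20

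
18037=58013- 39976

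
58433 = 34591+23842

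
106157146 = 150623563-44466417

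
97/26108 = 97/26108  =  0.00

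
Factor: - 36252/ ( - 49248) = 2^(-3 )*3^(- 2 )*53^1 = 53/72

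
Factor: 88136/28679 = 2^3*7^( - 1)*17^ (-1)*23^1*241^(-1) * 479^1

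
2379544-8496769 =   -  6117225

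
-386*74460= - 28741560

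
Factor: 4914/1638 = 3  =  3^1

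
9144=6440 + 2704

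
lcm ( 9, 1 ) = 9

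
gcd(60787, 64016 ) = 1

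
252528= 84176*3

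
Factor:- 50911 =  - 7^2*1039^1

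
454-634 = -180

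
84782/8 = 42391/4 = 10597.75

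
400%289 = 111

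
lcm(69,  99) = 2277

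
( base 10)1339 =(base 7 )3622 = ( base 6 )10111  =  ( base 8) 2473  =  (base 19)3D9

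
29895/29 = 1030+ 25/29 = 1030.86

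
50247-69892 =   -  19645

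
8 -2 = 6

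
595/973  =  85/139 = 0.61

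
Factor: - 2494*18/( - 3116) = 11223/779 = 3^2*19^(-1)*29^1 * 41^(-1)*43^1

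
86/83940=43/41970  =  0.00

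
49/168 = 7/24 = 0.29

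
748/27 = 748/27 = 27.70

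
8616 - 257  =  8359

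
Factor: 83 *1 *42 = 3486 = 2^1  *3^1*7^1*83^1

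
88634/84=6331/6 = 1055.17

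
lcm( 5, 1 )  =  5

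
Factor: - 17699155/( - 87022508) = 2^( - 2)*5^1*19^( - 1 )*151^(- 1)*7583^( - 1)*3539831^1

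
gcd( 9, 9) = 9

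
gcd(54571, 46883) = 1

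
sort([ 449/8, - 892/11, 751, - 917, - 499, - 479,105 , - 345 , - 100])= [- 917, - 499, - 479, - 345, - 100, - 892/11, 449/8, 105,751 ]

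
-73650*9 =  - 662850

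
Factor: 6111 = 3^2*7^1*97^1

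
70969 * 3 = 212907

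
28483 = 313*91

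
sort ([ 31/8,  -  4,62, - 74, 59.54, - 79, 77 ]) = [ - 79, - 74,  -  4,  31/8,59.54,  62,77 ] 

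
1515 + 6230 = 7745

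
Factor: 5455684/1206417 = 2^2*3^(-1)*13^1*104917^1*402139^( - 1 ) 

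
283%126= 31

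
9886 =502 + 9384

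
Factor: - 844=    - 2^2*211^1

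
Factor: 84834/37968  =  14139/6328 = 2^( - 3 )*3^2*7^( - 1 )*113^( - 1 )*1571^1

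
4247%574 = 229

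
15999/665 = 24 + 39/665 = 24.06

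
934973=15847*59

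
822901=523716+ 299185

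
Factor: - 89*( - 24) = 2^3 * 3^1*89^1= 2136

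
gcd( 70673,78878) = 1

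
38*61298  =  2329324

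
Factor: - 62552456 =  - 2^3*23^1*339959^1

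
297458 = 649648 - 352190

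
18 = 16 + 2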